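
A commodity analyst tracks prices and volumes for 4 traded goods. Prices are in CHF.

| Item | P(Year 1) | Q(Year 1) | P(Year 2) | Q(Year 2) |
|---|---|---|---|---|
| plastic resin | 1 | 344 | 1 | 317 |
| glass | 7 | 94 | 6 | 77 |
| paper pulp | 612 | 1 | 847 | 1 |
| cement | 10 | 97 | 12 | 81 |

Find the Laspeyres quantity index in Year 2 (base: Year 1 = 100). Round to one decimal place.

88.2

Laspeyres quantity index uses base-period prices as weights.
ΣP(Year 1)·Q(Year 2) = 1×317 + 7×77 + 612×1 + 10×81 = 317 + 539 + 612 + 810 = 2278
ΣP(Year 1)·Q(Year 1) = 1×344 + 7×94 + 612×1 + 10×97 = 344 + 658 + 612 + 970 = 2584
Index = 2278 / 2584 × 100 = 88.1579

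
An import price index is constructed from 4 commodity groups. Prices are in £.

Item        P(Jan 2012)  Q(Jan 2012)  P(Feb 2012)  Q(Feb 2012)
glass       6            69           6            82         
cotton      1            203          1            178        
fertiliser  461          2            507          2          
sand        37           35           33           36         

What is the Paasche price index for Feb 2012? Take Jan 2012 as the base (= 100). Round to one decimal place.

Paasche price index uses current-period quantities as weights.
ΣP(Feb 2012)·Q(Feb 2012) = 6×82 + 1×178 + 507×2 + 33×36 = 492 + 178 + 1014 + 1188 = 2872
ΣP(Jan 2012)·Q(Feb 2012) = 6×82 + 1×178 + 461×2 + 37×36 = 492 + 178 + 922 + 1332 = 2924
Index = 2872 / 2924 × 100 = 98.2216

98.2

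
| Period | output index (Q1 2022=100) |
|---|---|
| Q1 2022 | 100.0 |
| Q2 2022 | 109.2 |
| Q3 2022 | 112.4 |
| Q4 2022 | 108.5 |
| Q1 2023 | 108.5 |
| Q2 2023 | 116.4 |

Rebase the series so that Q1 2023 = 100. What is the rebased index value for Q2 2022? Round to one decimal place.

Rebased(Q2 2022) = 109.2 / 108.5 × 100 = 100.6452

100.6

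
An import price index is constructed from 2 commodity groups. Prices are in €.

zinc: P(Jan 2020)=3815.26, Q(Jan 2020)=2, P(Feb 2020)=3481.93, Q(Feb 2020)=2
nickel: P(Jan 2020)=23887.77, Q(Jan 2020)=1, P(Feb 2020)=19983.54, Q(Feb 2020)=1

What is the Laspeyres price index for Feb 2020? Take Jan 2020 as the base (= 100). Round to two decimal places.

85.50

Laspeyres price index uses base-period quantities as weights.
ΣP(Feb 2020)·Q(Jan 2020) = 3481.93×2 + 19983.54×1 = 6963.86 + 19983.54 = 26947.4
ΣP(Jan 2020)·Q(Jan 2020) = 3815.26×2 + 23887.77×1 = 7630.52 + 23887.77 = 31518.29
Index = 26947.4 / 31518.29 × 100 = 85.4977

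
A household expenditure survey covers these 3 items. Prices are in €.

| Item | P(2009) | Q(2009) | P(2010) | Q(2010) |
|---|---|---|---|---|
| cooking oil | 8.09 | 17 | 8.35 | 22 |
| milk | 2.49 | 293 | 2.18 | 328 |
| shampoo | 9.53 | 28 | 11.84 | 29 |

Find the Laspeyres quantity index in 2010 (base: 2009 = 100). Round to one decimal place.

112.1

Laspeyres quantity index uses base-period prices as weights.
ΣP(2009)·Q(2010) = 8.09×22 + 2.49×328 + 9.53×29 = 177.98 + 816.72 + 276.37 = 1271.07
ΣP(2009)·Q(2009) = 8.09×17 + 2.49×293 + 9.53×28 = 137.53 + 729.57 + 266.84 = 1133.94
Index = 1271.07 / 1133.94 × 100 = 112.0932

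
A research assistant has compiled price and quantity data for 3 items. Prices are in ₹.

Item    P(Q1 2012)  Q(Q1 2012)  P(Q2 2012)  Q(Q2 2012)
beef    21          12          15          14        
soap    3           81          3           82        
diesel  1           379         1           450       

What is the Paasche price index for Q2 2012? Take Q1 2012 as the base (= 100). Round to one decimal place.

Paasche price index uses current-period quantities as weights.
ΣP(Q2 2012)·Q(Q2 2012) = 15×14 + 3×82 + 1×450 = 210 + 246 + 450 = 906
ΣP(Q1 2012)·Q(Q2 2012) = 21×14 + 3×82 + 1×450 = 294 + 246 + 450 = 990
Index = 906 / 990 × 100 = 91.5152

91.5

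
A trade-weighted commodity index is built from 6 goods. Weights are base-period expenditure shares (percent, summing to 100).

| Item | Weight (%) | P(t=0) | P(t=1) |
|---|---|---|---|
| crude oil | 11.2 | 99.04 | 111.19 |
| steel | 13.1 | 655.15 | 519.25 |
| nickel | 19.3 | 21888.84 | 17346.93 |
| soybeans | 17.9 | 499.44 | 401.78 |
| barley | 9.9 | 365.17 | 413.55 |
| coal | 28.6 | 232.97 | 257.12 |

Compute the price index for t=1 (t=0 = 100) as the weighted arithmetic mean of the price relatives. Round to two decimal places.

crude oil: 11.2 × (111.19/99.04) = 11.2 × 1.122678 = 12.5740
steel: 13.1 × (519.25/655.15) = 13.1 × 0.792567 = 10.3826
nickel: 19.3 × (17346.93/21888.84) = 19.3 × 0.792501 = 15.2953
soybeans: 17.9 × (401.78/499.44) = 17.9 × 0.804461 = 14.3999
barley: 9.9 × (413.55/365.17) = 9.9 × 1.132486 = 11.2116
coal: 28.6 × (257.12/232.97) = 28.6 × 1.103661 = 31.5647
Index = Σ wᵢ·(p₁ᵢ/p₀ᵢ) = 12.5740 + 10.3826 + 15.2953 + 14.3999 + 11.2116 + 31.5647 = 95.4281

95.43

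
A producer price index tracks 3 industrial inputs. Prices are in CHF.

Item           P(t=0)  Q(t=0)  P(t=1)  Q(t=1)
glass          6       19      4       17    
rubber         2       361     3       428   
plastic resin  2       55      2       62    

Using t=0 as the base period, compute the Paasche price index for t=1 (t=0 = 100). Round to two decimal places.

136.41

Paasche price index uses current-period quantities as weights.
ΣP(t=1)·Q(t=1) = 4×17 + 3×428 + 2×62 = 68 + 1284 + 124 = 1476
ΣP(t=0)·Q(t=1) = 6×17 + 2×428 + 2×62 = 102 + 856 + 124 = 1082
Index = 1476 / 1082 × 100 = 136.4140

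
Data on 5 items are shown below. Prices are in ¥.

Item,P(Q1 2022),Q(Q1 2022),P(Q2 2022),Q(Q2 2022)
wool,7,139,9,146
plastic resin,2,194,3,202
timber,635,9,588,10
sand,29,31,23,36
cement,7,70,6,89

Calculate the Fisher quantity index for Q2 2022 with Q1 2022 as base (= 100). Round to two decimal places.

111.25

Laspeyres component (base-period weights):
ΣP(Q1 2022)Q(Q2 2022) = 7×146 + 2×202 + 635×10 + 29×36 + 7×89 = 1022 + 404 + 6350 + 1044 + 623 = 9443
ΣP(Q1 2022)Q(Q1 2022) = 7×139 + 2×194 + 635×9 + 29×31 + 7×70 = 973 + 388 + 5715 + 899 + 490 = 8465
L = 9443 / 8465 × 100 = 111.5535
Paasche component (current-period weights):
ΣP(Q2 2022)Q(Q2 2022) = 9×146 + 3×202 + 588×10 + 23×36 + 6×89 = 1314 + 606 + 5880 + 828 + 534 = 9162
ΣP(Q2 2022)Q(Q1 2022) = 9×139 + 3×194 + 588×9 + 23×31 + 6×70 = 1251 + 582 + 5292 + 713 + 420 = 8258
P = 9162 / 8258 × 100 = 110.9470
Fisher = √(L × P) = √(111.5535 × 110.9470) = 111.2498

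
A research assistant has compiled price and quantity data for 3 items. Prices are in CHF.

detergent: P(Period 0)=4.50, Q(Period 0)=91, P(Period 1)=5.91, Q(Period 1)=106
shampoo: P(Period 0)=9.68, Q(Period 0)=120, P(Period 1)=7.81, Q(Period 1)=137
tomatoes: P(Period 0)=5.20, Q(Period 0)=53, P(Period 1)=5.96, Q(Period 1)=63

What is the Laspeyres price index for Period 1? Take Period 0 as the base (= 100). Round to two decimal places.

96.98

Laspeyres price index uses base-period quantities as weights.
ΣP(Period 1)·Q(Period 0) = 5.91×91 + 7.81×120 + 5.96×53 = 537.81 + 937.2 + 315.88 = 1790.89
ΣP(Period 0)·Q(Period 0) = 4.50×91 + 9.68×120 + 5.20×53 = 409.5 + 1161.6 + 275.6 = 1846.7
Index = 1790.89 / 1846.7 × 100 = 96.9779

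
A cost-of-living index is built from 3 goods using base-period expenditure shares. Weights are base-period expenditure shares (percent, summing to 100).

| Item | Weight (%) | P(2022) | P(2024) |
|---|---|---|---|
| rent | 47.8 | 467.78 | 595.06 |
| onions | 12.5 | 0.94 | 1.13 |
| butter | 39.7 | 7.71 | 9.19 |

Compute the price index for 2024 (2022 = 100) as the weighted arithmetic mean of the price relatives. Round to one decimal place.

123.2

rent: 47.8 × (595.06/467.78) = 47.8 × 1.272094 = 60.8061
onions: 12.5 × (1.13/0.94) = 12.5 × 1.202128 = 15.0266
butter: 39.7 × (9.19/7.71) = 39.7 × 1.191958 = 47.3208
Index = Σ wᵢ·(p₁ᵢ/p₀ᵢ) = 60.8061 + 15.0266 + 47.3208 = 123.1534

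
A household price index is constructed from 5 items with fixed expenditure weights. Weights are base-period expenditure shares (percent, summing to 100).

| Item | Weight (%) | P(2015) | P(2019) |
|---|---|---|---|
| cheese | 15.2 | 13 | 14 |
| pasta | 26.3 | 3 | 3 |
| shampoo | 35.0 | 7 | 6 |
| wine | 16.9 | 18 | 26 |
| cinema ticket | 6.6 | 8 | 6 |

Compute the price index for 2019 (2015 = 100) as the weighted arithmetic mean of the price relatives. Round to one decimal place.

cheese: 15.2 × (14/13) = 15.2 × 1.076923 = 16.3692
pasta: 26.3 × (3/3) = 26.3 × 1.000000 = 26.3000
shampoo: 35.0 × (6/7) = 35.0 × 0.857143 = 30.0000
wine: 16.9 × (26/18) = 16.9 × 1.444444 = 24.4111
cinema ticket: 6.6 × (6/8) = 6.6 × 0.750000 = 4.9500
Index = Σ wᵢ·(p₁ᵢ/p₀ᵢ) = 16.3692 + 26.3000 + 30.0000 + 24.4111 + 4.9500 = 102.0303

102.0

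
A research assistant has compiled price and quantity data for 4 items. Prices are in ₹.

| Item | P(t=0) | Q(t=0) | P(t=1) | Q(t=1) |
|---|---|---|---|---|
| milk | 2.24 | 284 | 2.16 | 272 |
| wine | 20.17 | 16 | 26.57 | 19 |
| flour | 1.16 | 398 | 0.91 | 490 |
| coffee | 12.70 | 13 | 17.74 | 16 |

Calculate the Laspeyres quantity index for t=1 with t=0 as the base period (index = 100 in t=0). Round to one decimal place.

Laspeyres quantity index uses base-period prices as weights.
ΣP(t=0)·Q(t=1) = 2.24×272 + 20.17×19 + 1.16×490 + 12.70×16 = 609.28 + 383.23 + 568.4 + 203.2 = 1764.11
ΣP(t=0)·Q(t=0) = 2.24×284 + 20.17×16 + 1.16×398 + 12.70×13 = 636.16 + 322.72 + 461.68 + 165.1 = 1585.66
Index = 1764.11 / 1585.66 × 100 = 111.2540

111.3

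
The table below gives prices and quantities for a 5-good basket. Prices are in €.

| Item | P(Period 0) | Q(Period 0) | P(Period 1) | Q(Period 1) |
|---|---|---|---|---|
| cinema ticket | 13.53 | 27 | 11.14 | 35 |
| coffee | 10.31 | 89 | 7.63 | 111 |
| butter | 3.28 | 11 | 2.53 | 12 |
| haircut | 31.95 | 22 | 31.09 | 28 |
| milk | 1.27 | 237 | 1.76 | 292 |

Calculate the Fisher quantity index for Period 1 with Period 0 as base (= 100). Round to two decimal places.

125.78

Laspeyres component (base-period weights):
ΣP(Period 0)Q(Period 1) = 13.53×35 + 10.31×111 + 3.28×12 + 31.95×28 + 1.27×292 = 473.55 + 1144.41 + 39.36 + 894.6 + 370.84 = 2922.76
ΣP(Period 0)Q(Period 0) = 13.53×27 + 10.31×89 + 3.28×11 + 31.95×22 + 1.27×237 = 365.31 + 917.59 + 36.08 + 702.9 + 300.99 = 2322.87
L = 2922.76 / 2322.87 × 100 = 125.8254
Paasche component (current-period weights):
ΣP(Period 1)Q(Period 1) = 11.14×35 + 7.63×111 + 2.53×12 + 31.09×28 + 1.76×292 = 389.9 + 846.93 + 30.36 + 870.52 + 513.92 = 2651.63
ΣP(Period 1)Q(Period 0) = 11.14×27 + 7.63×89 + 2.53×11 + 31.09×22 + 1.76×237 = 300.78 + 679.07 + 27.83 + 683.98 + 417.12 = 2108.78
P = 2651.63 / 2108.78 × 100 = 125.7424
Fisher = √(L × P) = √(125.8254 × 125.7424) = 125.7839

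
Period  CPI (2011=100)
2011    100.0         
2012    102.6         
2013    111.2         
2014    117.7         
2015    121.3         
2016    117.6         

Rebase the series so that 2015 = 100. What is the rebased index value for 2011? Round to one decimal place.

82.4

Rebased(2011) = 100.0 / 121.3 × 100 = 82.4402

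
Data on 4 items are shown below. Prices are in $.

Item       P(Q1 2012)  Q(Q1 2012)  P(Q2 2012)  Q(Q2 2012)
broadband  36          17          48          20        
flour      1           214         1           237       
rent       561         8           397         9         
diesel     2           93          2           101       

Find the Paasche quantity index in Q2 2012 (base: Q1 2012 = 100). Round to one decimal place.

113.2

Paasche quantity index uses current-period prices as weights.
ΣP(Q2 2012)·Q(Q2 2012) = 48×20 + 1×237 + 397×9 + 2×101 = 960 + 237 + 3573 + 202 = 4972
ΣP(Q2 2012)·Q(Q1 2012) = 48×17 + 1×214 + 397×8 + 2×93 = 816 + 214 + 3176 + 186 = 4392
Index = 4972 / 4392 × 100 = 113.2058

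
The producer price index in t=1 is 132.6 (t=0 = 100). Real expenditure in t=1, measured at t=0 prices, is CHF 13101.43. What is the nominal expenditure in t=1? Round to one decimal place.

Nominal = Real × (Index/100) = 13101.43 × (132.6/100)
        = 13101.43 × 1.326 = 17372.4962

17372.5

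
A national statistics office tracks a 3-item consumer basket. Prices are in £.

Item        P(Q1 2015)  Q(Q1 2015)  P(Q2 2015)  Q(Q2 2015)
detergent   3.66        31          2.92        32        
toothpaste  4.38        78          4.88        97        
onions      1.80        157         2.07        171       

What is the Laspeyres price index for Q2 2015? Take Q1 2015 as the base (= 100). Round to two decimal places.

Laspeyres price index uses base-period quantities as weights.
ΣP(Q2 2015)·Q(Q1 2015) = 2.92×31 + 4.88×78 + 2.07×157 = 90.52 + 380.64 + 324.99 = 796.15
ΣP(Q1 2015)·Q(Q1 2015) = 3.66×31 + 4.38×78 + 1.80×157 = 113.46 + 341.64 + 282.6 = 737.7
Index = 796.15 / 737.7 × 100 = 107.9233

107.92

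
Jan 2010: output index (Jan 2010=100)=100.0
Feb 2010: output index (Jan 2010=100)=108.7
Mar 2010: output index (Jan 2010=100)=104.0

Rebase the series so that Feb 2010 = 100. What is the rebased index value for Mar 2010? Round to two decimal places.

95.68

Rebased(Mar 2010) = 104.0 / 108.7 × 100 = 95.6762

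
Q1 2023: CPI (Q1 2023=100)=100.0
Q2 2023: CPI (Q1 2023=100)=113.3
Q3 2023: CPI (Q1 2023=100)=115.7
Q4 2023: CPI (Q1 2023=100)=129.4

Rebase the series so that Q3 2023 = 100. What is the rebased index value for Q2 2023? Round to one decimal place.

97.9

Rebased(Q2 2023) = 113.3 / 115.7 × 100 = 97.9257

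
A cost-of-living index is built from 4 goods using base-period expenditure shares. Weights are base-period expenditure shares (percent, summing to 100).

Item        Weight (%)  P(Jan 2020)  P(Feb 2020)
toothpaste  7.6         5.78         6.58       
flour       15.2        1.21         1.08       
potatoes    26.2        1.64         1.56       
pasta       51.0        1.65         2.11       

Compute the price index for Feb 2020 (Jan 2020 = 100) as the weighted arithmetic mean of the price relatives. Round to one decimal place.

112.4

toothpaste: 7.6 × (6.58/5.78) = 7.6 × 1.138408 = 8.6519
flour: 15.2 × (1.08/1.21) = 15.2 × 0.892562 = 13.5669
potatoes: 26.2 × (1.56/1.64) = 26.2 × 0.951220 = 24.9220
pasta: 51.0 × (2.11/1.65) = 51.0 × 1.278788 = 65.2182
Index = Σ wᵢ·(p₁ᵢ/p₀ᵢ) = 8.6519 + 13.5669 + 24.9220 + 65.2182 = 112.3590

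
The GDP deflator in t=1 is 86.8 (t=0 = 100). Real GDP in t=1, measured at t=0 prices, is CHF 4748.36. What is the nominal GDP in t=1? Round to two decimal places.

4121.58

Nominal = Real × (Index/100) = 4748.36 × (86.8/100)
        = 4748.36 × 0.868 = 4121.5765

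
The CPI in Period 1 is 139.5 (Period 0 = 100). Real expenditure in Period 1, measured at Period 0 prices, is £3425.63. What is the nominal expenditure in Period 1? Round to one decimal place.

4778.8

Nominal = Real × (Index/100) = 3425.63 × (139.5/100)
        = 3425.63 × 1.395 = 4778.7539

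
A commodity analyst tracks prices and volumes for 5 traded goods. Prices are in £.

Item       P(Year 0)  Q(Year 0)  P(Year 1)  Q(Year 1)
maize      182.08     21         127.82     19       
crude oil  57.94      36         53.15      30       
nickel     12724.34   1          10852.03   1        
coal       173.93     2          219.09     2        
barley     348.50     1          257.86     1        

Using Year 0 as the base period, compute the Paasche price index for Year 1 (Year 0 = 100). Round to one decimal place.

83.6

Paasche price index uses current-period quantities as weights.
ΣP(Year 1)·Q(Year 1) = 127.82×19 + 53.15×30 + 10852.03×1 + 219.09×2 + 257.86×1 = 2428.58 + 1594.5 + 10852.03 + 438.18 + 257.86 = 15571.15
ΣP(Year 0)·Q(Year 1) = 182.08×19 + 57.94×30 + 12724.34×1 + 173.93×2 + 348.50×1 = 3459.52 + 1738.2 + 12724.34 + 347.86 + 348.5 = 18618.42
Index = 15571.15 / 18618.42 × 100 = 83.6330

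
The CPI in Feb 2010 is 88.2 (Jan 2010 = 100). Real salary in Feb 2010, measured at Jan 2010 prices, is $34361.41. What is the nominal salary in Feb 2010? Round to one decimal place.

30306.8

Nominal = Real × (Index/100) = 34361.41 × (88.2/100)
        = 34361.41 × 0.882 = 30306.7636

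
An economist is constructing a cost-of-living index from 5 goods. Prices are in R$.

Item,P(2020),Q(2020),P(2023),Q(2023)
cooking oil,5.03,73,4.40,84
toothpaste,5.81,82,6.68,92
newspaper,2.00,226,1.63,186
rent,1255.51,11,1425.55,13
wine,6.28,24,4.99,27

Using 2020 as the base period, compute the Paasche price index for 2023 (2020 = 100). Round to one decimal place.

Paasche price index uses current-period quantities as weights.
ΣP(2023)·Q(2023) = 4.40×84 + 6.68×92 + 1.63×186 + 1425.55×13 + 4.99×27 = 369.6 + 614.56 + 303.18 + 18532.15 + 134.73 = 19954.22
ΣP(2020)·Q(2023) = 5.03×84 + 5.81×92 + 2.00×186 + 1255.51×13 + 6.28×27 = 422.52 + 534.52 + 372 + 16321.63 + 169.56 = 17820.23
Index = 19954.22 / 17820.23 × 100 = 111.9751

112.0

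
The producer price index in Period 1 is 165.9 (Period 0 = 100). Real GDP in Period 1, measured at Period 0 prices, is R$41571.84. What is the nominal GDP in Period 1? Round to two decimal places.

Nominal = Real × (Index/100) = 41571.84 × (165.9/100)
        = 41571.84 × 1.659 = 68967.6826

68967.68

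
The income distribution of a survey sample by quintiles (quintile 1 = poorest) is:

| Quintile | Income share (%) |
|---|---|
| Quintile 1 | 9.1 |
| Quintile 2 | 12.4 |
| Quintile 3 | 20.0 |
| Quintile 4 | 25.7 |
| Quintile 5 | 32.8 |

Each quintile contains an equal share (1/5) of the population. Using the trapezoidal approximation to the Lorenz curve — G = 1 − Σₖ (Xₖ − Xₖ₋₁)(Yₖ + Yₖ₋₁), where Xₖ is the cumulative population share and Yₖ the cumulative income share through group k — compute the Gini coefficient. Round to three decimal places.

0.243

Cumulative income shares Yₖ: 0.0910, 0.2150, 0.4150, 0.6720, 1.0000
Σ (Xₖ−Xₖ₋₁)(Yₖ+Yₖ₋₁) = (1/5)(0.0910+0.0000) + (1/5)(0.2150+0.0910) + (1/5)(0.4150+0.2150) + (1/5)(0.6720+0.4150) + (1/5)(1.0000+0.6720)
  = 0.0182 + 0.0612 + 0.1260 + 0.2174 + 0.3344 = 0.7572
G = 1 − 0.7572 = 0.2428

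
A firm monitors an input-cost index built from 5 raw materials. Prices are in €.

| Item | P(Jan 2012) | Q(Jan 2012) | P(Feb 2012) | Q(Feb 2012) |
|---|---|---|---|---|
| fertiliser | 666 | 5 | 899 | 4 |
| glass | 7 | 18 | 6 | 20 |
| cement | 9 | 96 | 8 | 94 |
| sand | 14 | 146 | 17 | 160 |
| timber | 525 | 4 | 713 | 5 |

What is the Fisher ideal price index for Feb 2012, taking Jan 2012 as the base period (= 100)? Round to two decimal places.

126.38

Laspeyres component (base-period weights):
ΣP(Feb 2012)Q(Jan 2012) = 899×5 + 6×18 + 8×96 + 17×146 + 713×4 = 4495 + 108 + 768 + 2482 + 2852 = 10705
ΣP(Jan 2012)Q(Jan 2012) = 666×5 + 7×18 + 9×96 + 14×146 + 525×4 = 3330 + 126 + 864 + 2044 + 2100 = 8464
L = 10705 / 8464 × 100 = 126.4768
Paasche component (current-period weights):
ΣP(Feb 2012)Q(Feb 2012) = 899×4 + 6×20 + 8×94 + 17×160 + 713×5 = 3596 + 120 + 752 + 2720 + 3565 = 10753
ΣP(Jan 2012)Q(Feb 2012) = 666×4 + 7×20 + 9×94 + 14×160 + 525×5 = 2664 + 140 + 846 + 2240 + 2625 = 8515
P = 10753 / 8515 × 100 = 126.2830
Fisher = √(L × P) = √(126.4768 × 126.2830) = 126.3799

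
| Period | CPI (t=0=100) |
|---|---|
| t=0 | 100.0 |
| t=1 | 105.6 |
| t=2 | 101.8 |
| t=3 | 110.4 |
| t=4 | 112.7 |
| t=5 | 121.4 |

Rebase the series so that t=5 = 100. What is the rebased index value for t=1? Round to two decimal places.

86.99

Rebased(t=1) = 105.6 / 121.4 × 100 = 86.9852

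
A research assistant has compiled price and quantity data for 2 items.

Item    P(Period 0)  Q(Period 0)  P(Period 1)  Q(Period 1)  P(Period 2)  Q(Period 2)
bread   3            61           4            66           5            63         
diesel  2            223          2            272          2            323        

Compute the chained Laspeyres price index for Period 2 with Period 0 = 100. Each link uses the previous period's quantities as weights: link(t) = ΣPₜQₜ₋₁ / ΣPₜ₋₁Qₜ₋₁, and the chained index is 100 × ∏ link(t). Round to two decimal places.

Link Period 0→Period 1:
ΣP(Period 1)Q(Period 0) = 4×61 + 2×223 = 244 + 446 = 690
ΣP(Period 0)Q(Period 0) = 3×61 + 2×223 = 183 + 446 = 629
link = 690/629 = 1.096979
Link Period 1→Period 2:
ΣP(Period 2)Q(Period 1) = 5×66 + 2×272 = 330 + 544 = 874
ΣP(Period 1)Q(Period 1) = 4×66 + 2×272 = 264 + 544 = 808
link = 874/808 = 1.081683
Chained index = 100 × 1.096979 × 1.081683 = 118.6584

118.66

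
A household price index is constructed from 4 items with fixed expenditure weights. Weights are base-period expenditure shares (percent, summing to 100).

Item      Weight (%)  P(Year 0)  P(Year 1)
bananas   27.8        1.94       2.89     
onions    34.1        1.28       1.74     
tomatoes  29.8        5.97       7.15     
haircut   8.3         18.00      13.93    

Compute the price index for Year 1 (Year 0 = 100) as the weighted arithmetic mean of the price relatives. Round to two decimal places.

bananas: 27.8 × (2.89/1.94) = 27.8 × 1.489691 = 41.4134
onions: 34.1 × (1.74/1.28) = 34.1 × 1.359375 = 46.3547
tomatoes: 29.8 × (7.15/5.97) = 29.8 × 1.197655 = 35.6901
haircut: 8.3 × (13.93/18.00) = 8.3 × 0.773889 = 6.4233
Index = Σ wᵢ·(p₁ᵢ/p₀ᵢ) = 41.4134 + 46.3547 + 35.6901 + 6.4233 = 129.8815

129.88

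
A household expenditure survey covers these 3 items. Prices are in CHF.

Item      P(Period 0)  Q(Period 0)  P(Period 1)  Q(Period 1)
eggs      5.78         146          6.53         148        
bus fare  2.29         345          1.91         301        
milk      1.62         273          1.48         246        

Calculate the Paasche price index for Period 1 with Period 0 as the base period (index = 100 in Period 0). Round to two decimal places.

98.05

Paasche price index uses current-period quantities as weights.
ΣP(Period 1)·Q(Period 1) = 6.53×148 + 1.91×301 + 1.48×246 = 966.44 + 574.91 + 364.08 = 1905.43
ΣP(Period 0)·Q(Period 1) = 5.78×148 + 2.29×301 + 1.62×246 = 855.44 + 689.29 + 398.52 = 1943.25
Index = 1905.43 / 1943.25 × 100 = 98.0538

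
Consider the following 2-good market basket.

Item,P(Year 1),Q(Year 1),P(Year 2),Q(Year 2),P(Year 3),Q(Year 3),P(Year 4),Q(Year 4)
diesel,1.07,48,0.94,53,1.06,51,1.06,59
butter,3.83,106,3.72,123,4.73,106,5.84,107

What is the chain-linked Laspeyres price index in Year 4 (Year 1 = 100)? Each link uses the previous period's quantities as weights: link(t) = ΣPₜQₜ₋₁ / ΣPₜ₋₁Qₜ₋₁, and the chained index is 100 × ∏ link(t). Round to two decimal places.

Link Year 1→Year 2:
ΣP(Year 2)Q(Year 1) = 0.94×48 + 3.72×106 = 45.12 + 394.32 = 439.44
ΣP(Year 1)Q(Year 1) = 1.07×48 + 3.83×106 = 51.36 + 405.98 = 457.34
link = 439.44/457.34 = 0.960861
Link Year 2→Year 3:
ΣP(Year 3)Q(Year 2) = 1.06×53 + 4.73×123 = 56.18 + 581.79 = 637.97
ΣP(Year 2)Q(Year 2) = 0.94×53 + 3.72×123 = 49.82 + 457.56 = 507.38
link = 637.97/507.38 = 1.257381
Link Year 3→Year 4:
ΣP(Year 4)Q(Year 3) = 1.06×51 + 5.84×106 = 54.06 + 619.04 = 673.1
ΣP(Year 3)Q(Year 3) = 1.06×51 + 4.73×106 = 54.06 + 501.38 = 555.44
link = 673.1/555.44 = 1.211832
Chained index = 100 × 0.960861 × 1.257381 × 1.211832 = 146.4097

146.41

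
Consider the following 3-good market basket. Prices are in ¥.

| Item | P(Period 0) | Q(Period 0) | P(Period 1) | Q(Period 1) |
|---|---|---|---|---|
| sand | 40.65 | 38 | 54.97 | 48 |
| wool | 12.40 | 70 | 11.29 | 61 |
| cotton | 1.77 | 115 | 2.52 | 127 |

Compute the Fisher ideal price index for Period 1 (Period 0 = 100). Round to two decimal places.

122.74

Laspeyres component (base-period weights):
ΣP(Period 1)Q(Period 0) = 54.97×38 + 11.29×70 + 2.52×115 = 2088.86 + 790.3 + 289.8 = 3168.96
ΣP(Period 0)Q(Period 0) = 40.65×38 + 12.40×70 + 1.77×115 = 1544.7 + 868 + 203.55 = 2616.25
L = 3168.96 / 2616.25 × 100 = 121.1260
Paasche component (current-period weights):
ΣP(Period 1)Q(Period 1) = 54.97×48 + 11.29×61 + 2.52×127 = 2638.56 + 688.69 + 320.04 = 3647.29
ΣP(Period 0)Q(Period 1) = 40.65×48 + 12.40×61 + 1.77×127 = 1951.2 + 756.4 + 224.79 = 2932.39
P = 3647.29 / 2932.39 × 100 = 124.3794
Fisher = √(L × P) = √(121.1260 × 124.3794) = 122.7420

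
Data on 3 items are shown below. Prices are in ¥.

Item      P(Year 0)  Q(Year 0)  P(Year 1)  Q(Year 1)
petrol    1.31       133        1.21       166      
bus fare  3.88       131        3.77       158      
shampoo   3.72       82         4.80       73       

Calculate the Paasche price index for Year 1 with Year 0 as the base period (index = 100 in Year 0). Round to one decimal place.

104.1

Paasche price index uses current-period quantities as weights.
ΣP(Year 1)·Q(Year 1) = 1.21×166 + 3.77×158 + 4.80×73 = 200.86 + 595.66 + 350.4 = 1146.92
ΣP(Year 0)·Q(Year 1) = 1.31×166 + 3.88×158 + 3.72×73 = 217.46 + 613.04 + 271.56 = 1102.06
Index = 1146.92 / 1102.06 × 100 = 104.0706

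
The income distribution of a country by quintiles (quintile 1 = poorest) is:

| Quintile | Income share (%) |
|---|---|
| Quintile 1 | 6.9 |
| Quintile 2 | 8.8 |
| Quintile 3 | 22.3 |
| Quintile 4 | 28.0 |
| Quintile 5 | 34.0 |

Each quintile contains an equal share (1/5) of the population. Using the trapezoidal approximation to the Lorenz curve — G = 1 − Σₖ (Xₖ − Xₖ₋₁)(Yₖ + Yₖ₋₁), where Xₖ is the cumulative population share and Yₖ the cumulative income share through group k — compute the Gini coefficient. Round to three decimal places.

0.294

Cumulative income shares Yₖ: 0.0690, 0.1570, 0.3800, 0.6600, 1.0000
Σ (Xₖ−Xₖ₋₁)(Yₖ+Yₖ₋₁) = (1/5)(0.0690+0.0000) + (1/5)(0.1570+0.0690) + (1/5)(0.3800+0.1570) + (1/5)(0.6600+0.3800) + (1/5)(1.0000+0.6600)
  = 0.0138 + 0.0452 + 0.1074 + 0.2080 + 0.3320 = 0.7064
G = 1 − 0.7064 = 0.2936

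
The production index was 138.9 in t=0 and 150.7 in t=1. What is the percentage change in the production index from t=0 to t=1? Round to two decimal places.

8.50%

Change = (150.7 − 138.9) / 138.9 × 100
       = 11.8 / 138.9 × 100 = 8.4953%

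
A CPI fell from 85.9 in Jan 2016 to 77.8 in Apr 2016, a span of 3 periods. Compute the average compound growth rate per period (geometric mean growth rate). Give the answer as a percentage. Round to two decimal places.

Growth factor = (77.8/85.9)^(1/3) = (0.905704)^(1/3) = 0.967525
Growth rate = 0.967525 − 1 = -0.032475 = -3.2475%

-3.25%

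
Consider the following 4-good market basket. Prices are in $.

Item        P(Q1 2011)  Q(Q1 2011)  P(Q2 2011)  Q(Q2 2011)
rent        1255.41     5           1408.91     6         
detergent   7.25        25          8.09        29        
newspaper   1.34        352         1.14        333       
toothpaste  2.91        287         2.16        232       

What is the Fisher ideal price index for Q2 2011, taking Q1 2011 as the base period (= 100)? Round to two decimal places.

Laspeyres component (base-period weights):
ΣP(Q2 2011)Q(Q1 2011) = 1408.91×5 + 8.09×25 + 1.14×352 + 2.16×287 = 7044.55 + 202.25 + 401.28 + 619.92 = 8268
ΣP(Q1 2011)Q(Q1 2011) = 1255.41×5 + 7.25×25 + 1.34×352 + 2.91×287 = 6277.05 + 181.25 + 471.68 + 835.17 = 7765.15
L = 8268 / 7765.15 × 100 = 106.4757
Paasche component (current-period weights):
ΣP(Q2 2011)Q(Q2 2011) = 1408.91×6 + 8.09×29 + 1.14×333 + 2.16×232 = 8453.46 + 234.61 + 379.62 + 501.12 = 9568.81
ΣP(Q1 2011)Q(Q2 2011) = 1255.41×6 + 7.25×29 + 1.34×333 + 2.91×232 = 7532.46 + 210.25 + 446.22 + 675.12 = 8864.05
P = 9568.81 / 8864.05 × 100 = 107.9508
Fisher = √(L × P) = √(106.4757 × 107.9508) = 107.2107

107.21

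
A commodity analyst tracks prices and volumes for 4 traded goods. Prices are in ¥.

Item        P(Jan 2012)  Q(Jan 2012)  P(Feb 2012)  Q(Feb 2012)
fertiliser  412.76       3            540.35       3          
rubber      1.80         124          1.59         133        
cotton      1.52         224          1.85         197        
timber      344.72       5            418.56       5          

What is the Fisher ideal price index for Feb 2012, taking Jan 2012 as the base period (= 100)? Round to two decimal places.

122.61

Laspeyres component (base-period weights):
ΣP(Feb 2012)Q(Jan 2012) = 540.35×3 + 1.59×124 + 1.85×224 + 418.56×5 = 1621.05 + 197.16 + 414.4 + 2092.8 = 4325.41
ΣP(Jan 2012)Q(Jan 2012) = 412.76×3 + 1.80×124 + 1.52×224 + 344.72×5 = 1238.28 + 223.2 + 340.48 + 1723.6 = 3525.56
L = 4325.41 / 3525.56 × 100 = 122.6872
Paasche component (current-period weights):
ΣP(Feb 2012)Q(Feb 2012) = 540.35×3 + 1.59×133 + 1.85×197 + 418.56×5 = 1621.05 + 211.47 + 364.45 + 2092.8 = 4289.77
ΣP(Jan 2012)Q(Feb 2012) = 412.76×3 + 1.80×133 + 1.52×197 + 344.72×5 = 1238.28 + 239.4 + 299.44 + 1723.6 = 3500.72
P = 4289.77 / 3500.72 × 100 = 122.5396
Fisher = √(L × P) = √(122.6872 × 122.5396) = 122.6134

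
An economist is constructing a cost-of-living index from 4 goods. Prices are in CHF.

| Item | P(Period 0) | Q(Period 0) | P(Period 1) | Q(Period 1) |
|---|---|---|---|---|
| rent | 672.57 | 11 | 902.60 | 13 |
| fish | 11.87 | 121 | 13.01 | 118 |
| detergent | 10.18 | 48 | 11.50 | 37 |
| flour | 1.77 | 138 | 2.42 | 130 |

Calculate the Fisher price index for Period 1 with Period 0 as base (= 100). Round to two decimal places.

Laspeyres component (base-period weights):
ΣP(Period 1)Q(Period 0) = 902.60×11 + 13.01×121 + 11.50×48 + 2.42×138 = 9928.6 + 1574.21 + 552 + 333.96 = 12388.77
ΣP(Period 0)Q(Period 0) = 672.57×11 + 11.87×121 + 10.18×48 + 1.77×138 = 7398.27 + 1436.27 + 488.64 + 244.26 = 9567.44
L = 12388.77 / 9567.44 × 100 = 129.4889
Paasche component (current-period weights):
ΣP(Period 1)Q(Period 1) = 902.60×13 + 13.01×118 + 11.50×37 + 2.42×130 = 11733.8 + 1535.18 + 425.5 + 314.6 = 14009.08
ΣP(Period 0)Q(Period 1) = 672.57×13 + 11.87×118 + 10.18×37 + 1.77×130 = 8743.41 + 1400.66 + 376.66 + 230.1 = 10750.83
P = 14009.08 / 10750.83 × 100 = 130.3070
Fisher = √(L × P) = √(129.4889 × 130.3070) = 129.8973

129.90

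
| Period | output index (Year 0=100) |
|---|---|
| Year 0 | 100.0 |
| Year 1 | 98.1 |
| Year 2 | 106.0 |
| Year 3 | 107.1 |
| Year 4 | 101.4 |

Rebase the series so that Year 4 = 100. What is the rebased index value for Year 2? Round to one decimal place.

104.5

Rebased(Year 2) = 106.0 / 101.4 × 100 = 104.5365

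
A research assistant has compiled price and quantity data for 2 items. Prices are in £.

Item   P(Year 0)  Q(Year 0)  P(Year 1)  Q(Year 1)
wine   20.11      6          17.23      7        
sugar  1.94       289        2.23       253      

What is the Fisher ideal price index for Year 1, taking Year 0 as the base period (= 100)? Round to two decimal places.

109.09

Laspeyres component (base-period weights):
ΣP(Year 1)Q(Year 0) = 17.23×6 + 2.23×289 = 103.38 + 644.47 = 747.85
ΣP(Year 0)Q(Year 0) = 20.11×6 + 1.94×289 = 120.66 + 560.66 = 681.32
L = 747.85 / 681.32 × 100 = 109.7649
Paasche component (current-period weights):
ΣP(Year 1)Q(Year 1) = 17.23×7 + 2.23×253 = 120.61 + 564.19 = 684.8
ΣP(Year 0)Q(Year 1) = 20.11×7 + 1.94×253 = 140.77 + 490.82 = 631.59
P = 684.8 / 631.59 × 100 = 108.4248
Fisher = √(L × P) = √(109.7649 × 108.4248) = 109.0928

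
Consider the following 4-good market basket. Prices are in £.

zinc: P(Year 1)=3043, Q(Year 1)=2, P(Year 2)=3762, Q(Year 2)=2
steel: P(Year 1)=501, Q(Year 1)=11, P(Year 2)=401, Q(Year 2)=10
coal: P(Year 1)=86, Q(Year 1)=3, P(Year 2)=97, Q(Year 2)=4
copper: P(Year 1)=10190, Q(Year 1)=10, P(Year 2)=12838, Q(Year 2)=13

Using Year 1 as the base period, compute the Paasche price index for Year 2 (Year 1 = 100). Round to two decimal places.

Paasche price index uses current-period quantities as weights.
ΣP(Year 2)·Q(Year 2) = 3762×2 + 401×10 + 97×4 + 12838×13 = 7524 + 4010 + 388 + 166894 = 178816
ΣP(Year 1)·Q(Year 2) = 3043×2 + 501×10 + 86×4 + 10190×13 = 6086 + 5010 + 344 + 132470 = 143910
Index = 178816 / 143910 × 100 = 124.2554

124.26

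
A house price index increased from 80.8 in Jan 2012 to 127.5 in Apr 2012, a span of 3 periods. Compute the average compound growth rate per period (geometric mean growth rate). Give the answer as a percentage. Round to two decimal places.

Growth factor = (127.5/80.8)^(1/3) = (1.577970)^(1/3) = 1.164214
Growth rate = 1.164214 − 1 = 0.164214 = 16.4214%

16.42%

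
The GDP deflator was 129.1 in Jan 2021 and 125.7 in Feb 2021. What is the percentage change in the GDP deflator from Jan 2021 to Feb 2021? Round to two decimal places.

Change = (125.7 − 129.1) / 129.1 × 100
       = -3.4 / 129.1 × 100 = -2.6336%

-2.63%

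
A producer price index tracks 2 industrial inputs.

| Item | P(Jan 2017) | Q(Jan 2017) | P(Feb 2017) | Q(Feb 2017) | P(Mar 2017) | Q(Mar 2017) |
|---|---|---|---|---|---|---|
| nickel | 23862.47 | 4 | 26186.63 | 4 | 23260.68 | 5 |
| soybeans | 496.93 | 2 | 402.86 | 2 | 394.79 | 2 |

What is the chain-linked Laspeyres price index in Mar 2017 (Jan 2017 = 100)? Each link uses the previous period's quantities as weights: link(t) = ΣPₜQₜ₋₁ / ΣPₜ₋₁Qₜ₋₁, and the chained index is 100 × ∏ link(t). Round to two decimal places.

97.29

Link Jan 2017→Feb 2017:
ΣP(Feb 2017)Q(Jan 2017) = 26186.63×4 + 402.86×2 = 104746.52 + 805.72 = 105552.24
ΣP(Jan 2017)Q(Jan 2017) = 23862.47×4 + 496.93×2 = 95449.88 + 993.86 = 96443.74
link = 105552.24/96443.74 = 1.094444
Link Feb 2017→Mar 2017:
ΣP(Mar 2017)Q(Feb 2017) = 23260.68×4 + 394.79×2 = 93042.72 + 789.58 = 93832.3
ΣP(Feb 2017)Q(Feb 2017) = 26186.63×4 + 402.86×2 = 104746.52 + 805.72 = 105552.24
link = 93832.3/105552.24 = 0.888966
Chained index = 100 × 1.094444 × 0.888966 = 97.2923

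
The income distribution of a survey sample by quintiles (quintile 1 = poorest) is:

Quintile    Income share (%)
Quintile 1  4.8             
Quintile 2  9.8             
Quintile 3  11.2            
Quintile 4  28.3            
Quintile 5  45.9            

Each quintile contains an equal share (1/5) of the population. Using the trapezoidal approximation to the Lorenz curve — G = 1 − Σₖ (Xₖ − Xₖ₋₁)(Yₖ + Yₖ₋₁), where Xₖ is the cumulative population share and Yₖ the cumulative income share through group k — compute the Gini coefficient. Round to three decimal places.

0.403

Cumulative income shares Yₖ: 0.0480, 0.1460, 0.2580, 0.5410, 1.0000
Σ (Xₖ−Xₖ₋₁)(Yₖ+Yₖ₋₁) = (1/5)(0.0480+0.0000) + (1/5)(0.1460+0.0480) + (1/5)(0.2580+0.1460) + (1/5)(0.5410+0.2580) + (1/5)(1.0000+0.5410)
  = 0.0096 + 0.0388 + 0.0808 + 0.1598 + 0.3082 = 0.5972
G = 1 − 0.5972 = 0.4028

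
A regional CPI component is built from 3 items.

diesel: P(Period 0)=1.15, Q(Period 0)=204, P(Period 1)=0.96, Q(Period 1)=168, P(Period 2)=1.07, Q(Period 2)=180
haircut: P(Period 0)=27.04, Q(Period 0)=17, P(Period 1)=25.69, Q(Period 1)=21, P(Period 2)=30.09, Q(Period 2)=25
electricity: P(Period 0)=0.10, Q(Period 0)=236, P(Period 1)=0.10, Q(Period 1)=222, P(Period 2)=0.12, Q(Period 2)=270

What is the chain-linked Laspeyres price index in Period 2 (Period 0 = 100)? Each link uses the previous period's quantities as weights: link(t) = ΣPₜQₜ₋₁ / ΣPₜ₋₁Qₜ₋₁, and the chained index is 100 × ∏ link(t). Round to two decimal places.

Link Period 0→Period 1:
ΣP(Period 1)Q(Period 0) = 0.96×204 + 25.69×17 + 0.10×236 = 195.84 + 436.73 + 23.6 = 656.17
ΣP(Period 0)Q(Period 0) = 1.15×204 + 27.04×17 + 0.10×236 = 234.6 + 459.68 + 23.6 = 717.88
link = 656.17/717.88 = 0.914039
Link Period 1→Period 2:
ΣP(Period 2)Q(Period 1) = 1.07×168 + 30.09×21 + 0.12×222 = 179.76 + 631.89 + 26.64 = 838.29
ΣP(Period 1)Q(Period 1) = 0.96×168 + 25.69×21 + 0.10×222 = 161.28 + 539.49 + 22.2 = 722.97
link = 838.29/722.97 = 1.159509
Chained index = 100 × 0.914039 × 1.159509 = 105.9836

105.98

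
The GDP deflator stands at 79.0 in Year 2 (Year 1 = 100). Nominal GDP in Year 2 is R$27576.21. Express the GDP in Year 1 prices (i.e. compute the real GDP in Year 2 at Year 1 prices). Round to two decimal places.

Real = Nominal ÷ (Index/100) = 27576.21 ÷ (79.0/100)
     = 27576.21 ÷ 0.790 = 34906.5949

34906.59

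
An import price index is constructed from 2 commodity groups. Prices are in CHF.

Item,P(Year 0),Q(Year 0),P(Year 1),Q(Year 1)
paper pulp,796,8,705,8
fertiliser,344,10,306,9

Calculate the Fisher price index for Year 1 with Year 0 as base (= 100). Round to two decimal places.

88.70

Laspeyres component (base-period weights):
ΣP(Year 1)Q(Year 0) = 705×8 + 306×10 = 5640 + 3060 = 8700
ΣP(Year 0)Q(Year 0) = 796×8 + 344×10 = 6368 + 3440 = 9808
L = 8700 / 9808 × 100 = 88.7031
Paasche component (current-period weights):
ΣP(Year 1)Q(Year 1) = 705×8 + 306×9 = 5640 + 2754 = 8394
ΣP(Year 0)Q(Year 1) = 796×8 + 344×9 = 6368 + 3096 = 9464
P = 8394 / 9464 × 100 = 88.6940
Fisher = √(L × P) = √(88.7031 × 88.6940) = 88.6985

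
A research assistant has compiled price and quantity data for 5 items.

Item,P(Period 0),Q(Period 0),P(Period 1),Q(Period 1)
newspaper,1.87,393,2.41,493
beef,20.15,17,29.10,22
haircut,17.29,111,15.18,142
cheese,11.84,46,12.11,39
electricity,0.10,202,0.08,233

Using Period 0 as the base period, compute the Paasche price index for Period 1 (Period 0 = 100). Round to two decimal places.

Paasche price index uses current-period quantities as weights.
ΣP(Period 1)·Q(Period 1) = 2.41×493 + 29.10×22 + 15.18×142 + 12.11×39 + 0.08×233 = 1188.13 + 640.2 + 2155.56 + 472.29 + 18.64 = 4474.82
ΣP(Period 0)·Q(Period 1) = 1.87×493 + 20.15×22 + 17.29×142 + 11.84×39 + 0.10×233 = 921.91 + 443.3 + 2455.18 + 461.76 + 23.3 = 4305.45
Index = 4474.82 / 4305.45 × 100 = 103.9339

103.93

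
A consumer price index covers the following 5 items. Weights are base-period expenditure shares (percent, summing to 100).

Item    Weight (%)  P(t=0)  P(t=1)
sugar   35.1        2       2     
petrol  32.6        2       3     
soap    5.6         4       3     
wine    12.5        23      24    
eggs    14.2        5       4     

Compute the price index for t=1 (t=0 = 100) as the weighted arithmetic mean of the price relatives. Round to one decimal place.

112.6

sugar: 35.1 × (2/2) = 35.1 × 1.000000 = 35.1000
petrol: 32.6 × (3/2) = 32.6 × 1.500000 = 48.9000
soap: 5.6 × (3/4) = 5.6 × 0.750000 = 4.2000
wine: 12.5 × (24/23) = 12.5 × 1.043478 = 13.0435
eggs: 14.2 × (4/5) = 14.2 × 0.800000 = 11.3600
Index = Σ wᵢ·(p₁ᵢ/p₀ᵢ) = 35.1000 + 48.9000 + 4.2000 + 13.0435 + 11.3600 = 112.6035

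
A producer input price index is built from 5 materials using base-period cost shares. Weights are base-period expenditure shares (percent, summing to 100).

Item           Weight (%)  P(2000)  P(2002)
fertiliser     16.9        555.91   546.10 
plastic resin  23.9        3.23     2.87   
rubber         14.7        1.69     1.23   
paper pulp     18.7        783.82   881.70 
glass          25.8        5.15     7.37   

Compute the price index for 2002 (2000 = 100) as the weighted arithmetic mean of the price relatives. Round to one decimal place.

106.5

fertiliser: 16.9 × (546.10/555.91) = 16.9 × 0.982353 = 16.6018
plastic resin: 23.9 × (2.87/3.23) = 23.9 × 0.888545 = 21.2362
rubber: 14.7 × (1.23/1.69) = 14.7 × 0.727811 = 10.6988
paper pulp: 18.7 × (881.70/783.82) = 18.7 × 1.124876 = 21.0352
glass: 25.8 × (7.37/5.15) = 25.8 × 1.431068 = 36.9216
Index = Σ wᵢ·(p₁ᵢ/p₀ᵢ) = 16.6018 + 21.2362 + 10.6988 + 21.0352 + 36.9216 = 106.4935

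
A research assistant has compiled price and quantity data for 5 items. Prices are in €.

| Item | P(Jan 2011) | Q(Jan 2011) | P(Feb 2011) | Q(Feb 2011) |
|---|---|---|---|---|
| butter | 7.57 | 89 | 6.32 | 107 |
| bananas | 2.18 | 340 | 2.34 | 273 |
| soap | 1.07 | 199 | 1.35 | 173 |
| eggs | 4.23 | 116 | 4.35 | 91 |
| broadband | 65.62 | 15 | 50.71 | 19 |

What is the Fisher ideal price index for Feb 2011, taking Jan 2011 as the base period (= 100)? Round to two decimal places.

91.72

Laspeyres component (base-period weights):
ΣP(Feb 2011)Q(Jan 2011) = 6.32×89 + 2.34×340 + 1.35×199 + 4.35×116 + 50.71×15 = 562.48 + 795.6 + 268.65 + 504.6 + 760.65 = 2891.98
ΣP(Jan 2011)Q(Jan 2011) = 7.57×89 + 2.18×340 + 1.07×199 + 4.23×116 + 65.62×15 = 673.73 + 741.2 + 212.93 + 490.68 + 984.3 = 3102.84
L = 2891.98 / 3102.84 × 100 = 93.2043
Paasche component (current-period weights):
ΣP(Feb 2011)Q(Feb 2011) = 6.32×107 + 2.34×273 + 1.35×173 + 4.35×91 + 50.71×19 = 676.24 + 638.82 + 233.55 + 395.85 + 963.49 = 2907.95
ΣP(Jan 2011)Q(Feb 2011) = 7.57×107 + 2.18×273 + 1.07×173 + 4.23×91 + 65.62×19 = 809.99 + 595.14 + 185.11 + 384.93 + 1246.78 = 3221.95
P = 2907.95 / 3221.95 × 100 = 90.2543
Fisher = √(L × P) = √(93.2043 × 90.2543) = 91.7175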